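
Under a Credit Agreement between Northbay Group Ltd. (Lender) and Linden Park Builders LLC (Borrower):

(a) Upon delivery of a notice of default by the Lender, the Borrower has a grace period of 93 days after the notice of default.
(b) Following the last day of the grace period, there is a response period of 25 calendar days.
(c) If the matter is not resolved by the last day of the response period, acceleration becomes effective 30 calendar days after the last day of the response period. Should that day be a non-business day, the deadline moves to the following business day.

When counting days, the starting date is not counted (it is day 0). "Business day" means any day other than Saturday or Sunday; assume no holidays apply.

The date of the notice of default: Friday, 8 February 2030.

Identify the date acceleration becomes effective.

Adding 93 calendar days to 8 February 2030 gives 12 May 2030, which is the last day of the grace period.
Adding 25 calendar days to 12 May 2030 gives 6 June 2030, which is the last day of the response period.
Adding 30 calendar days to 6 June 2030 gives 6 July 2030, which is the date acceleration becomes effective. That falls on a Saturday, so it rolls to the next business day, Monday, 8 July 2030.

8 July 2030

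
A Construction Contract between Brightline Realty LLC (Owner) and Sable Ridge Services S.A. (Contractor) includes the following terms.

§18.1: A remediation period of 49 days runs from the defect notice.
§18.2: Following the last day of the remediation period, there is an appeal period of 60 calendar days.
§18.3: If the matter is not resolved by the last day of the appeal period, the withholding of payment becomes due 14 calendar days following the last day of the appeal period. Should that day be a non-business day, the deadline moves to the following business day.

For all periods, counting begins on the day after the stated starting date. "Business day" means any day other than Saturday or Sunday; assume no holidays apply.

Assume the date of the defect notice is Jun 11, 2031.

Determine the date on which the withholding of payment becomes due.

The last day of the remediation period: 49 calendar days after Jun 11, 2031 is Jul 30, 2031.
Adding 60 calendar days to Jul 30, 2031 gives Sep 28, 2031, which is the last day of the appeal period.
Adding 14 calendar days to Sep 28, 2031 gives Oct 12, 2031, which is the date on which the withholding of payment becomes due. That falls on a Sunday, so it rolls to the next business day, Monday, Oct 13, 2031.

Oct 13, 2031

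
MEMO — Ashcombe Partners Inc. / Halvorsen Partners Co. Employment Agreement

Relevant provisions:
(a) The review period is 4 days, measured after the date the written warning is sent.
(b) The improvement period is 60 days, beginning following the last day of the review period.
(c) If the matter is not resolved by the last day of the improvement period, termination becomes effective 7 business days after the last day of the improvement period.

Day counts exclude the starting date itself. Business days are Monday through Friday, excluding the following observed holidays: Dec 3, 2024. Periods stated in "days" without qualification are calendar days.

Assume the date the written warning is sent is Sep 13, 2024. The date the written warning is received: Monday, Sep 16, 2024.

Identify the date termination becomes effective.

The last day of the review period: Sep 13, 2024 + 4 days = Sep 17, 2024.
The last day of the improvement period: 60 calendar days after Sep 17, 2024 is Nov 16, 2024.
The date termination becomes effective: counting 7 business days from Saturday, Nov 16, 2024 (Nov 18, Nov 19, Nov 20, Nov 21, Nov 22, Nov 25, Nov 26, skipping weekends) reaches Tuesday, Nov 26, 2024.

Nov 26, 2024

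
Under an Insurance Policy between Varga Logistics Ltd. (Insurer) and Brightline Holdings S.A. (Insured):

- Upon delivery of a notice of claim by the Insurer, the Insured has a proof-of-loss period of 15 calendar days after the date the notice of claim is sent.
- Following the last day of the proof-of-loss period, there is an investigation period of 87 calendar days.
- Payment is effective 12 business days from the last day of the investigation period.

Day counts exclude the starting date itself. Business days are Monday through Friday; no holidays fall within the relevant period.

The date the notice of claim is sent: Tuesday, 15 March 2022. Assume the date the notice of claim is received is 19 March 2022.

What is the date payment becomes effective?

Adding 15 calendar days to 15 March 2022 gives 30 March 2022, which is the last day of the proof-of-loss period.
The last day of the investigation period: 87 calendar days after 30 March 2022 is 25 June 2022.
The date payment becomes effective: counting 12 business days from Saturday, 25 June 2022 (Jun 27, Jun 28, Jun 29, Jun 30, …, Jul 8, Jul 11, Jul 12, skipping weekends) reaches Tuesday, 12 July 2022.

12 July 2022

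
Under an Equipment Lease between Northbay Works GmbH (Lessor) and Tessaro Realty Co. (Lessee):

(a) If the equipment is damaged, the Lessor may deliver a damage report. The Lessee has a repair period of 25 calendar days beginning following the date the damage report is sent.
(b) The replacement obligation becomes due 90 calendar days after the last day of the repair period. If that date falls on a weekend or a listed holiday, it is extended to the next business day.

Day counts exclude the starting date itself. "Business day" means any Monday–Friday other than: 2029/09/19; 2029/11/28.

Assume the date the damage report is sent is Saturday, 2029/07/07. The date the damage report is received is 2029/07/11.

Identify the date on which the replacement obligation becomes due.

The last day of the repair period: 2029/07/07 + 25 days = 2029/08/01.
The date on which the replacement obligation becomes due: 2029/08/01 + 90 days = 2029/10/30. 2029/10/30 is a Tuesday and is not a listed holiday, so no roll-forward applies.

2029/10/30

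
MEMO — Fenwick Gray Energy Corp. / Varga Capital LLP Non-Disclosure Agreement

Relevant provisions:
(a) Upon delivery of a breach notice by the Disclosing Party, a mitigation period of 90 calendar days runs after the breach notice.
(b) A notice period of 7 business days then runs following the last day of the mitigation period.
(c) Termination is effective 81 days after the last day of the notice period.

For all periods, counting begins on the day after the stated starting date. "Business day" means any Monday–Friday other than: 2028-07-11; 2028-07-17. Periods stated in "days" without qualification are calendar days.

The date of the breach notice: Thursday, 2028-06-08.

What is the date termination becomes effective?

The last day of the mitigation period: 90 calendar days after 2028-06-08 is 2028-09-06.
The last day of the notice period: counting 7 business days from Wednesday, 2028-09-06 (Sep 7, Sep 8, Sep 11, Sep 12, Sep 13, Sep 14, Sep 15, skipping weekends) reaches Friday, 2028-09-15.
The date termination becomes effective: 81 calendar days after 2028-09-15 is 2028-12-05.

2028-12-05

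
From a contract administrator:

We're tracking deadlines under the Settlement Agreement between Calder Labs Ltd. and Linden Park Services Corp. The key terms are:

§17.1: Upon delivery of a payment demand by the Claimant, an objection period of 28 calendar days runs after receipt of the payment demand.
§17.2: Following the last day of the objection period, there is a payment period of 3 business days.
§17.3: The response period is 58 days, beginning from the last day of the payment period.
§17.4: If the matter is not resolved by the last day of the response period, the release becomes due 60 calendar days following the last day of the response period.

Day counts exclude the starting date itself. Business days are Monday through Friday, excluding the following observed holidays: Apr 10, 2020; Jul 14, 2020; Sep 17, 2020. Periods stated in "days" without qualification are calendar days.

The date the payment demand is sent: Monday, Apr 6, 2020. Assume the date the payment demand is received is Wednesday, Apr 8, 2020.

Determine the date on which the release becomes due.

Sep 6, 2020

The last day of the objection period: Apr 8, 2020 + 28 days = May 6, 2020.
From Wednesday, May 6, 2020, 3 business days (May 7, May 8, May 11, skipping weekends) brings us to Monday, May 11, 2020, which is the last day of the payment period.
The last day of the response period: 58 calendar days after May 11, 2020 is Jul 8, 2020.
The date on which the release becomes due: 60 calendar days after Jul 8, 2020 is Sep 6, 2020.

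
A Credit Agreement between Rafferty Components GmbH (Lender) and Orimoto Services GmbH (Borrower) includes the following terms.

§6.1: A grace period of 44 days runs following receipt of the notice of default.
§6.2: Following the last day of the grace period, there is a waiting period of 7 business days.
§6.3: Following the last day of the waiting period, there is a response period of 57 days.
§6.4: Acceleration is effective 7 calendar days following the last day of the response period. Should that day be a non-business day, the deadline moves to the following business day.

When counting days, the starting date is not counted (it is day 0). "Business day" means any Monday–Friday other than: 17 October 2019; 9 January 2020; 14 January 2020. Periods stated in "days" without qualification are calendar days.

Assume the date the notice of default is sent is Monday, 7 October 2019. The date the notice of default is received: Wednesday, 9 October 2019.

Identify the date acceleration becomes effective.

5 February 2020

Adding 44 calendar days to 9 October 2019 gives 22 November 2019, which is the last day of the grace period.
The last day of the waiting period: 7 business days after Friday, 22 November 2019, skipping weekends — Nov 25, Nov 26, Nov 27, Nov 28, Nov 29, Dec 2, Dec 3 — lands on Tuesday, 3 December 2019.
The last day of the response period: 57 calendar days after 3 December 2019 is 29 January 2020.
The date acceleration becomes effective: 7 calendar days after 29 January 2020 is 5 February 2020. 5 February 2020 is a Wednesday and is not a listed holiday, so no roll-forward applies.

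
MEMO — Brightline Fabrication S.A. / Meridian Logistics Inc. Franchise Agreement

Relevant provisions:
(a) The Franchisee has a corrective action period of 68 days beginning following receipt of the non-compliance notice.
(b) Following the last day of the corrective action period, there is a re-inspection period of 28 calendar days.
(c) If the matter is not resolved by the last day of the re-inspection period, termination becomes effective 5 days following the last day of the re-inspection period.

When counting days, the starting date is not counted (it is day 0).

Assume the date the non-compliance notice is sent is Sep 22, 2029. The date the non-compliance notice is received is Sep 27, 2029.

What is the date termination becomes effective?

The last day of the corrective action period: Sep 27, 2029 + 68 days = Dec 4, 2029.
Adding 28 calendar days to Dec 4, 2029 gives Jan 1, 2030, which is the last day of the re-inspection period.
Adding 5 calendar days to Jan 1, 2030 gives Jan 6, 2030, which is the date termination becomes effective.

Jan 6, 2030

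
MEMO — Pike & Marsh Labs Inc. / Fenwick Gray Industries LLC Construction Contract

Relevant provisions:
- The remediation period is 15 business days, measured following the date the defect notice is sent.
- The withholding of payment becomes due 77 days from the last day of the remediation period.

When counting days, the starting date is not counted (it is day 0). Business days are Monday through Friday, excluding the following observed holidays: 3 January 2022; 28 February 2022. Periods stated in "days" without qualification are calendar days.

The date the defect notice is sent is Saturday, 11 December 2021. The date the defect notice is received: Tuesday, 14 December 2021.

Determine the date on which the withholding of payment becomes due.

18 March 2022

The last day of the remediation period: counting 15 business days from Saturday, 11 December 2021 (Dec 13, Dec 14, Dec 15, Dec 16, …, Dec 29, Dec 30, Dec 31, skipping weekends) reaches Friday, 31 December 2021.
The date on which the withholding of payment becomes due: 77 calendar days after 31 December 2021 is 18 March 2022.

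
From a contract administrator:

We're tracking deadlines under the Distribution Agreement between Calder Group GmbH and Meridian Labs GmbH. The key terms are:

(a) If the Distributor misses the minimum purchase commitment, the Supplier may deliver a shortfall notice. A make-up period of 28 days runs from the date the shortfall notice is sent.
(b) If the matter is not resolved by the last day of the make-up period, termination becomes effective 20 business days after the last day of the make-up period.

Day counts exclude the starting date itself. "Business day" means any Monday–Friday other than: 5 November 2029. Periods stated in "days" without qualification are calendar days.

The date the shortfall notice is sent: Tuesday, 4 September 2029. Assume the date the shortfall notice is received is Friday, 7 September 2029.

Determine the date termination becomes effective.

30 October 2029

The last day of the make-up period: 28 calendar days after 4 September 2029 is 2 October 2029.
From Tuesday, 2 October 2029, 20 business days (Oct 3, Oct 4, Oct 5, Oct 8, …, Oct 26, Oct 29, Oct 30, skipping weekends) brings us to Tuesday, 30 October 2029, which is the date termination becomes effective.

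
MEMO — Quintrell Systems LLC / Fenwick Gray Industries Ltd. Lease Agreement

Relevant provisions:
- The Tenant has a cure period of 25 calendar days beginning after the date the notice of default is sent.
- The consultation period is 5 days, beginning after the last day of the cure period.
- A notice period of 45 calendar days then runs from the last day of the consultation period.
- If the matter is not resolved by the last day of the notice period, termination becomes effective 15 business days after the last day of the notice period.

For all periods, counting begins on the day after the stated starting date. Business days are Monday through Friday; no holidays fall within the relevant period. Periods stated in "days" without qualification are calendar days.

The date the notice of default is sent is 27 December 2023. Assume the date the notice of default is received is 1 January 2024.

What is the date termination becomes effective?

1 April 2024

The last day of the cure period: 25 calendar days after 27 December 2023 is 21 January 2024.
The last day of the consultation period: 21 January 2024 + 5 days = 26 January 2024.
The last day of the notice period: 45 calendar days after 26 January 2024 is 11 March 2024.
From Monday, 11 March 2024, 15 business days (Mar 12, Mar 13, Mar 14, Mar 15, …, Mar 28, Mar 29, Apr 1, skipping weekends) brings us to Monday, 1 April 2024, which is the date termination becomes effective.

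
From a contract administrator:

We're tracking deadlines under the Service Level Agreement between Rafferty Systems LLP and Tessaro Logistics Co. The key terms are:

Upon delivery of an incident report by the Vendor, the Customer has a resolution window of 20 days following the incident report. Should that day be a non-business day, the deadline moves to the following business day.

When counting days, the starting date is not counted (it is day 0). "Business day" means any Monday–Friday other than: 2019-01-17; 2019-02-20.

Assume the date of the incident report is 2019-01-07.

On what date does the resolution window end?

2019-01-28

The last day of the resolution window: 2019-01-07 + 20 days = 2019-01-27. That falls on a Sunday, so it rolls to the next business day, Monday, 2019-01-28.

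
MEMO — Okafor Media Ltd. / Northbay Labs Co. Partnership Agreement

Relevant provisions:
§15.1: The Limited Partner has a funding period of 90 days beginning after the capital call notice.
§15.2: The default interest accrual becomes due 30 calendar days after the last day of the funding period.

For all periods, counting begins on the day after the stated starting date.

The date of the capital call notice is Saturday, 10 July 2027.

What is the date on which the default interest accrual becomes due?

Adding 90 calendar days to 10 July 2027 gives 8 October 2027, which is the last day of the funding period.
The date on which the default interest accrual becomes due: 8 October 2027 + 30 days = 7 November 2027.

7 November 2027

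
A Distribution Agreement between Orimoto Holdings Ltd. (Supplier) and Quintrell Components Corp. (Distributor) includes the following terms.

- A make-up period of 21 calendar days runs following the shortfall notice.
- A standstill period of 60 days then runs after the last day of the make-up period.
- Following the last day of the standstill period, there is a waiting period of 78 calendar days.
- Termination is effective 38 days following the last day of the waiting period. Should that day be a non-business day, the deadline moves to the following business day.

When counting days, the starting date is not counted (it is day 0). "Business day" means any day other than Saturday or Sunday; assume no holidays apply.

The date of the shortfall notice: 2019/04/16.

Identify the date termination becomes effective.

The last day of the make-up period: 2019/04/16 + 21 days = 2019/05/07.
Adding 60 calendar days to 2019/05/07 gives 2019/07/06, which is the last day of the standstill period.
The last day of the waiting period: 2019/07/06 + 78 days = 2019/09/22.
Adding 38 calendar days to 2019/09/22 gives 2019/10/30, which is the date termination becomes effective. 2019/10/30 is a Wednesday, so no roll-forward applies.

2019/10/30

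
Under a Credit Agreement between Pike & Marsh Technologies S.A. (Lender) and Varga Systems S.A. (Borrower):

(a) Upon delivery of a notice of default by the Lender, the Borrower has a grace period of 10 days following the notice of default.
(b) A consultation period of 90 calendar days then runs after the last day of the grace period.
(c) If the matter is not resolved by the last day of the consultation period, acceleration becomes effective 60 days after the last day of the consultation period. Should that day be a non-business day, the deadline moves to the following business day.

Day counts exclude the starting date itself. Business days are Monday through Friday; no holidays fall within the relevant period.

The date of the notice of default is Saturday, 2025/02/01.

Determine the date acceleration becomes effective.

Adding 10 calendar days to 2025/02/01 gives 2025/02/11, which is the last day of the grace period.
The last day of the consultation period: 2025/02/11 + 90 days = 2025/05/12.
The date acceleration becomes effective: 60 calendar days after 2025/05/12 is 2025/07/11. 2025/07/11 is a Friday, so no roll-forward applies.

2025/07/11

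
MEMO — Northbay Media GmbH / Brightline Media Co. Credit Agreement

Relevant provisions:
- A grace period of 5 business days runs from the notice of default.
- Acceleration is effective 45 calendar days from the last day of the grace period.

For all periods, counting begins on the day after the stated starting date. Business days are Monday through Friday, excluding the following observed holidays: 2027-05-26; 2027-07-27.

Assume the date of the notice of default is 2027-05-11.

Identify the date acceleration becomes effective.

The last day of the grace period: counting 5 business days from Tuesday, 2027-05-11 (May 12, May 13, May 14, May 17, May 18, skipping weekends) reaches Tuesday, 2027-05-18.
Adding 45 calendar days to 2027-05-18 gives 2027-07-02, which is the date acceleration becomes effective.

2027-07-02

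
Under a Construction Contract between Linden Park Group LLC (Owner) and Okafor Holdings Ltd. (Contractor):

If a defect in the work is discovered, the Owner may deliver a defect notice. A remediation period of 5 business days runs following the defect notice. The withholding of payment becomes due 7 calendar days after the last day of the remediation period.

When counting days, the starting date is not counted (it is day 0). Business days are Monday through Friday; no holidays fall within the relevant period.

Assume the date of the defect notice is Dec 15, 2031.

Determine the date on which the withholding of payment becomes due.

Dec 29, 2031

The last day of the remediation period: 5 business days after Monday, Dec 15, 2031, skipping weekends — Dec 16, Dec 17, Dec 18, Dec 19, Dec 22 — lands on Monday, Dec 22, 2031.
The date on which the withholding of payment becomes due: 7 calendar days after Dec 22, 2031 is Dec 29, 2031.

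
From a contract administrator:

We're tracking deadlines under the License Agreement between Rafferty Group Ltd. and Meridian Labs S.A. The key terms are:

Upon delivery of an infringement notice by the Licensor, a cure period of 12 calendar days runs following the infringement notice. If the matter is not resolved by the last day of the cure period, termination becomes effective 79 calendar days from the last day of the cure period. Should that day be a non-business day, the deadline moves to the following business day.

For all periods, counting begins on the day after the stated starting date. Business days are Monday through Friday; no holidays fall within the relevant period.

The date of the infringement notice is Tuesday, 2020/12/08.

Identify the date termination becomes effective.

2021/03/09

The last day of the cure period: 12 calendar days after 2020/12/08 is 2020/12/20.
The date termination becomes effective: 79 calendar days after 2020/12/20 is 2021/03/09. 2021/03/09 is a Tuesday, so no roll-forward applies.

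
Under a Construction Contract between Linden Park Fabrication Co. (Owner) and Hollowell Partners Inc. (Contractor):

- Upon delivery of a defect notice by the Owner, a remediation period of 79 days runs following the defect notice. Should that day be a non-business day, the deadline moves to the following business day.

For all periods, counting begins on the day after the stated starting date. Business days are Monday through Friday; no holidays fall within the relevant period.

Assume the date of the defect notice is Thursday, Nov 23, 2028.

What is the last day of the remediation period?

Adding 79 calendar days to Nov 23, 2028 gives Feb 10, 2029, which is the last day of the remediation period. That falls on a Saturday, so it rolls to the next business day, Monday, Feb 12, 2029.

Feb 12, 2029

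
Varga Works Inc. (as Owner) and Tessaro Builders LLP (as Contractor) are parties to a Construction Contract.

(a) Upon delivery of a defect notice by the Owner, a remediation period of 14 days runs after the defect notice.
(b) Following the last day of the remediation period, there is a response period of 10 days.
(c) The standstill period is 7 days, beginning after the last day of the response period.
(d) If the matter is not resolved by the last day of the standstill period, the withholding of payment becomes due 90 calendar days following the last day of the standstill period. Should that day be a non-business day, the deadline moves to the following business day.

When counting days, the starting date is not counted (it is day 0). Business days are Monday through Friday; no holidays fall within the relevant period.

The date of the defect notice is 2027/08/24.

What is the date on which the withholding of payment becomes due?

The last day of the remediation period: 2027/08/24 + 14 days = 2027/09/07.
Adding 10 calendar days to 2027/09/07 gives 2027/09/17, which is the last day of the response period.
Adding 7 calendar days to 2027/09/17 gives 2027/09/24, which is the last day of the standstill period.
The date on which the withholding of payment becomes due: 2027/09/24 + 90 days = 2027/12/23. 2027/12/23 is a Thursday, so no roll-forward applies.

2027/12/23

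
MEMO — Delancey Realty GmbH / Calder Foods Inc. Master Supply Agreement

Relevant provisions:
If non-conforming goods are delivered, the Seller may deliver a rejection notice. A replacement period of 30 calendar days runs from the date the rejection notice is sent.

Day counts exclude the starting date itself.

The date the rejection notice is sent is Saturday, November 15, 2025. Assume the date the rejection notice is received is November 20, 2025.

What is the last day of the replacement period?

The last day of the replacement period: November 15, 2025 + 30 days = December 15, 2025.

December 15, 2025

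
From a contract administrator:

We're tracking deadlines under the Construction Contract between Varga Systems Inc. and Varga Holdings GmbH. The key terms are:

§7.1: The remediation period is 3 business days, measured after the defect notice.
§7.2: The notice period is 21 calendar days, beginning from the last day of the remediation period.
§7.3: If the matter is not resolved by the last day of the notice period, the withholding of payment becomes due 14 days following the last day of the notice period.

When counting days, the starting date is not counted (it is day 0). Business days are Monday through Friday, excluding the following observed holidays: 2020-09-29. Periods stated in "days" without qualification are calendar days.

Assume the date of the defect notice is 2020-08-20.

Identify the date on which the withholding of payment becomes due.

From Thursday, 2020-08-20, 3 business days (Aug 21, Aug 24, Aug 25, skipping weekends) brings us to Tuesday, 2020-08-25, which is the last day of the remediation period.
Adding 21 calendar days to 2020-08-25 gives 2020-09-15, which is the last day of the notice period.
Adding 14 calendar days to 2020-09-15 gives 2020-09-29, which is the date on which the withholding of payment becomes due.

2020-09-29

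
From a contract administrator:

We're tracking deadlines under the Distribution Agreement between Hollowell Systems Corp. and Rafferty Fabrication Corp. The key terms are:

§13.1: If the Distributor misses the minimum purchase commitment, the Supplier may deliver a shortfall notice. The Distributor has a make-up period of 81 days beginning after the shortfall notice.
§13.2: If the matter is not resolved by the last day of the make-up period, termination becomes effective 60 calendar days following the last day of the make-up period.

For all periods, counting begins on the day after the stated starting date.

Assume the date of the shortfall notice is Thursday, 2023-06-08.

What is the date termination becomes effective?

2023-10-27

Adding 81 calendar days to 2023-06-08 gives 2023-08-28, which is the last day of the make-up period.
The date termination becomes effective: 60 calendar days after 2023-08-28 is 2023-10-27.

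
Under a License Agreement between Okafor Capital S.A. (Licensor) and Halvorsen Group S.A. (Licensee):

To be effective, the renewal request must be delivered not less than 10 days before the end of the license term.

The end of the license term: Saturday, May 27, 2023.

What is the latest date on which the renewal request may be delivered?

May 17, 2023

May 27, 2023 minus 10 days is May 17, 2023.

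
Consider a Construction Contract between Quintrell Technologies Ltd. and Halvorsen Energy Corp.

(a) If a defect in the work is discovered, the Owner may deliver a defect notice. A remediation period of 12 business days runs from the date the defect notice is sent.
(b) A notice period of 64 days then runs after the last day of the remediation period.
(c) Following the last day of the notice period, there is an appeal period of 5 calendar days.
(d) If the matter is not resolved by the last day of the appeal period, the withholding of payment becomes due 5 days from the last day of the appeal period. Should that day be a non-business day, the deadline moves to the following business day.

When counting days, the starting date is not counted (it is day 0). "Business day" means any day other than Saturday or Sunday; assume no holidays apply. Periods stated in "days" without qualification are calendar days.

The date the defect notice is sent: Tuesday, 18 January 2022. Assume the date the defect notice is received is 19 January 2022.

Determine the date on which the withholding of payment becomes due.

The last day of the remediation period: counting 12 business days from Tuesday, 18 January 2022 (Jan 19, Jan 20, Jan 21, Jan 24, …, Feb 1, Feb 2, Feb 3, skipping weekends) reaches Thursday, 3 February 2022.
The last day of the notice period: 3 February 2022 + 64 days = 8 April 2022.
Adding 5 calendar days to 8 April 2022 gives 13 April 2022, which is the last day of the appeal period.
Adding 5 calendar days to 13 April 2022 gives 18 April 2022, which is the date on which the withholding of payment becomes due. 18 April 2022 is a Monday, so no roll-forward applies.

18 April 2022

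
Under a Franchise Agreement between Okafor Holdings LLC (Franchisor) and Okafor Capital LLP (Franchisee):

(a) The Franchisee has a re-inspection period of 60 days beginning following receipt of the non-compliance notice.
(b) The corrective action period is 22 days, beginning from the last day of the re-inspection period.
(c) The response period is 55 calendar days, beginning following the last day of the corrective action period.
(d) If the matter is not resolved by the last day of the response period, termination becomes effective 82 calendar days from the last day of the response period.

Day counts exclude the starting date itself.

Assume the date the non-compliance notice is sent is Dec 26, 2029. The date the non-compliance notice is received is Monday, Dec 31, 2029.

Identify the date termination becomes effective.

Aug 7, 2030

Adding 60 calendar days to Dec 31, 2029 gives Mar 1, 2030, which is the last day of the re-inspection period.
The last day of the corrective action period: 22 calendar days after Mar 1, 2030 is Mar 23, 2030.
The last day of the response period: 55 calendar days after Mar 23, 2030 is May 17, 2030.
Adding 82 calendar days to May 17, 2030 gives Aug 7, 2030, which is the date termination becomes effective.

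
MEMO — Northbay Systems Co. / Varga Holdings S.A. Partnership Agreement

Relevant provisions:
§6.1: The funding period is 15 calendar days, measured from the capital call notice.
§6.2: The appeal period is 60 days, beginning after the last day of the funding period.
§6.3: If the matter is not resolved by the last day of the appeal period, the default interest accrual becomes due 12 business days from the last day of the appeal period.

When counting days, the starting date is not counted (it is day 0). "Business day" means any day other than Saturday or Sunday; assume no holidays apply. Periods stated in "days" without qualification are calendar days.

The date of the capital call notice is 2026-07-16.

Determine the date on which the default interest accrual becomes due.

2026-10-15

The last day of the funding period: 2026-07-16 + 15 days = 2026-07-31.
The last day of the appeal period: 60 calendar days after 2026-07-31 is 2026-09-29.
The date on which the default interest accrual becomes due: counting 12 business days from Tuesday, 2026-09-29 (Sep 30, Oct 1, Oct 2, Oct 5, …, Oct 13, Oct 14, Oct 15, skipping weekends) reaches Thursday, 2026-10-15.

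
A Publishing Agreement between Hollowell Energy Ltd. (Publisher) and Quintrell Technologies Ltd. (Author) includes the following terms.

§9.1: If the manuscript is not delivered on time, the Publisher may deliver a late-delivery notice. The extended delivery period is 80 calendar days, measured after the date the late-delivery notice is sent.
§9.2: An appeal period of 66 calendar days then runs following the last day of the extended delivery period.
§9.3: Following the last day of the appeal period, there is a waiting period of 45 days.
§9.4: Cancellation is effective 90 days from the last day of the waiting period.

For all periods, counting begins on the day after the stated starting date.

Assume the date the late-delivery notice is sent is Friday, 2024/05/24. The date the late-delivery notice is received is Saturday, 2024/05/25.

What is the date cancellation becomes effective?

The last day of the extended delivery period: 2024/05/24 + 80 days = 2024/08/12.
The last day of the appeal period: 2024/08/12 + 66 days = 2024/10/17.
The last day of the waiting period: 2024/10/17 + 45 days = 2024/12/01.
The date cancellation becomes effective: 2024/12/01 + 90 days = 2025/03/01.

2025/03/01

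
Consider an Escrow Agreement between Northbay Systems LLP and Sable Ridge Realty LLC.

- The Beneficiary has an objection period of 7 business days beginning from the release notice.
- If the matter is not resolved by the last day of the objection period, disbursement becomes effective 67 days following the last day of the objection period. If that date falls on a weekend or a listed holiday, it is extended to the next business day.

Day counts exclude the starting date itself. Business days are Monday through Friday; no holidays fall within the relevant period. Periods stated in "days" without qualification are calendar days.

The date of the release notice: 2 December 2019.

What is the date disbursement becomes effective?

The last day of the objection period: counting 7 business days from Monday, 2 December 2019 (Dec 3, Dec 4, Dec 5, Dec 6, Dec 9, Dec 10, Dec 11, skipping weekends) reaches Wednesday, 11 December 2019.
The date disbursement becomes effective: 11 December 2019 + 67 days = 16 February 2020. That falls on a Sunday, so it rolls to the next business day, Monday, 17 February 2020.

17 February 2020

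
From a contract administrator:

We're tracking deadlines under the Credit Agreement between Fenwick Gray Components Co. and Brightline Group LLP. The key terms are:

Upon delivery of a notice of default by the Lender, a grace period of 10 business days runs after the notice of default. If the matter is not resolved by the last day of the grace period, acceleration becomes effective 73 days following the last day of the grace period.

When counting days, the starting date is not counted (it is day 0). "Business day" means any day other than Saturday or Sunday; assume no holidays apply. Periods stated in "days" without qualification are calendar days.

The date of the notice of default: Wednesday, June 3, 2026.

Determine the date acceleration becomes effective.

The last day of the grace period: 10 business days after Wednesday, June 3, 2026, skipping weekends — Jun 4, Jun 5, Jun 8, Jun 9, Jun 10, Jun 11, Jun 12, Jun 15, Jun 16, Jun 17 — lands on Wednesday, June 17, 2026.
The date acceleration becomes effective: June 17, 2026 + 73 days = August 29, 2026.

August 29, 2026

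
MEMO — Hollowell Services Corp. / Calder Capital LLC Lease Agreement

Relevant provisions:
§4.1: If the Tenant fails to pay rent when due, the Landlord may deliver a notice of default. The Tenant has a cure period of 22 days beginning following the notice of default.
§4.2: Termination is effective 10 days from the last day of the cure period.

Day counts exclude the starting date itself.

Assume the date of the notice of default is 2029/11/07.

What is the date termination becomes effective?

2029/12/09

The last day of the cure period: 2029/11/07 + 22 days = 2029/11/29.
Adding 10 calendar days to 2029/11/29 gives 2029/12/09, which is the date termination becomes effective.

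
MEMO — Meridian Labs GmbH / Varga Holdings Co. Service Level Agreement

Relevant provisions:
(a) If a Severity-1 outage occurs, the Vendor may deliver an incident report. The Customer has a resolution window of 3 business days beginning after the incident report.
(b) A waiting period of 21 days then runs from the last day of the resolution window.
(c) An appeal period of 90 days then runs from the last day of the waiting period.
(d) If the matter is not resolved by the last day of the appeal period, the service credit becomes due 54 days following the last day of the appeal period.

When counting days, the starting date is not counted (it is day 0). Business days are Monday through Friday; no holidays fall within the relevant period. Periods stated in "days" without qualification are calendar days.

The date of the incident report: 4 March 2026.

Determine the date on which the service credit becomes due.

21 August 2026

The last day of the resolution window: 3 business days after Wednesday, 4 March 2026, skipping weekends — Mar 5, Mar 6, Mar 9 — lands on Monday, 9 March 2026.
The last day of the waiting period: 9 March 2026 + 21 days = 30 March 2026.
Adding 90 calendar days to 30 March 2026 gives 28 June 2026, which is the last day of the appeal period.
The date on which the service credit becomes due: 28 June 2026 + 54 days = 21 August 2026.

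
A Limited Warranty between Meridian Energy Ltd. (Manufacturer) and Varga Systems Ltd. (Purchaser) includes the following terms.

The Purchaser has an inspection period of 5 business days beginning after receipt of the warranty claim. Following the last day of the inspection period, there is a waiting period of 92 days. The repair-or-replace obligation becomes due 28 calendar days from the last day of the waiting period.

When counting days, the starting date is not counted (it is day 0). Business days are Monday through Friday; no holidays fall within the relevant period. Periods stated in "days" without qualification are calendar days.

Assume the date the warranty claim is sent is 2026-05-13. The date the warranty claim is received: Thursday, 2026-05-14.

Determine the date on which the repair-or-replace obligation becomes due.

2026-09-18

From Thursday, 2026-05-14, 5 business days (May 15, May 18, May 19, May 20, May 21, skipping weekends) brings us to Thursday, 2026-05-21, which is the last day of the inspection period.
Adding 92 calendar days to 2026-05-21 gives 2026-08-21, which is the last day of the waiting period.
The date on which the repair-or-replace obligation becomes due: 2026-08-21 + 28 days = 2026-09-18.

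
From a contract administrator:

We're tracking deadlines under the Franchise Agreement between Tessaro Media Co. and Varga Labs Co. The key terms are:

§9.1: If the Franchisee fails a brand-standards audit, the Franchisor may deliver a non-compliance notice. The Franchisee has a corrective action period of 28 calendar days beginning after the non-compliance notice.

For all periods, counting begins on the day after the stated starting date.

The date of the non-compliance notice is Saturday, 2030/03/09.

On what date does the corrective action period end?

2030/04/06

The last day of the corrective action period: 2030/03/09 + 28 days = 2030/04/06.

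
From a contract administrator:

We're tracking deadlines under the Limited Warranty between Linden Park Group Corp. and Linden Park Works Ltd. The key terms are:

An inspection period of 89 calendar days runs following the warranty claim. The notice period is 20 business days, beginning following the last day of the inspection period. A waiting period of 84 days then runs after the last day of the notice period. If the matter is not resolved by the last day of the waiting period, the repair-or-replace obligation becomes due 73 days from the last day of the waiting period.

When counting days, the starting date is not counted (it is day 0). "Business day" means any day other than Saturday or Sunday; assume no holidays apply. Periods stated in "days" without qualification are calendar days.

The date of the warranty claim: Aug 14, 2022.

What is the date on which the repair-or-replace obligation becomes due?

May 15, 2023

The last day of the inspection period: Aug 14, 2022 + 89 days = Nov 11, 2022.
The last day of the notice period: 20 business days after Friday, Nov 11, 2022, skipping weekends — Nov 14, Nov 15, Nov 16, Nov 17, …, Dec 7, Dec 8, Dec 9 — lands on Friday, Dec 9, 2022.
The last day of the waiting period: Dec 9, 2022 + 84 days = Mar 3, 2023.
The date on which the repair-or-replace obligation becomes due: 73 calendar days after Mar 3, 2023 is May 15, 2023.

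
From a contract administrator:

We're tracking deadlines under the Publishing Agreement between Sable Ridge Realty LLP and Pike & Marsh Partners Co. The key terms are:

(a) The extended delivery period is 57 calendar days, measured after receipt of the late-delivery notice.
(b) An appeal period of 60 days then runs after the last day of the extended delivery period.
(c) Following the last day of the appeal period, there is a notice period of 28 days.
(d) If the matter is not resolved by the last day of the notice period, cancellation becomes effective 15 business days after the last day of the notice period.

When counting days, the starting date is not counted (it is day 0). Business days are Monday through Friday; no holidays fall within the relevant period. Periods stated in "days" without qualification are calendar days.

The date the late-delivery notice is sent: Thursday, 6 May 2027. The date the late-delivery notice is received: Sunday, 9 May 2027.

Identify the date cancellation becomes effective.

22 October 2027

Adding 57 calendar days to 9 May 2027 gives 5 July 2027, which is the last day of the extended delivery period.
The last day of the appeal period: 5 July 2027 + 60 days = 3 September 2027.
The last day of the notice period: 28 calendar days after 3 September 2027 is 1 October 2027.
The date cancellation becomes effective: counting 15 business days from Friday, 1 October 2027 (Oct 4, Oct 5, Oct 6, Oct 7, …, Oct 20, Oct 21, Oct 22, skipping weekends) reaches Friday, 22 October 2027.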